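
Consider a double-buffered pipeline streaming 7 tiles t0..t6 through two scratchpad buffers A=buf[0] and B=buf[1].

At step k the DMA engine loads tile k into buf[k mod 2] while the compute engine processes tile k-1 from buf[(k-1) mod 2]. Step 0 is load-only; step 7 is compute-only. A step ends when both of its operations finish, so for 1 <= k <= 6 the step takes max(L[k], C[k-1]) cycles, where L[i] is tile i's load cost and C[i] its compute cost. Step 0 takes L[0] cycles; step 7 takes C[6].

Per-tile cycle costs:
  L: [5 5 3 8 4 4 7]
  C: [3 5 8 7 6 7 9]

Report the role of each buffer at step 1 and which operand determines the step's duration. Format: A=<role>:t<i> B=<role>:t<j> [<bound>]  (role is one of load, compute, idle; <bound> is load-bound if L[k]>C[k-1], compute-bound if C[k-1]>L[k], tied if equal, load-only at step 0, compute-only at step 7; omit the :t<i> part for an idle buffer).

  0. 5=5c; end=5; A:t0 B:-
  1. max(5,3)=5c; end=10; A:t0 B:t1
  2. max(3,5)=5c; end=15; A:t2 B:t1
  3. max(8,8)=8c; end=23; A:t2 B:t3
  4. max(4,7)=7c; end=30; A:t4 B:t3
  5. max(4,6)=6c; end=36; A:t4 B:t5
  6. max(7,7)=7c; end=43; A:t6 B:t5
  7. 9=9c; end=52; A:t6 B:t5

step 1: A=compute:t0 B=load:t1 [load-bound]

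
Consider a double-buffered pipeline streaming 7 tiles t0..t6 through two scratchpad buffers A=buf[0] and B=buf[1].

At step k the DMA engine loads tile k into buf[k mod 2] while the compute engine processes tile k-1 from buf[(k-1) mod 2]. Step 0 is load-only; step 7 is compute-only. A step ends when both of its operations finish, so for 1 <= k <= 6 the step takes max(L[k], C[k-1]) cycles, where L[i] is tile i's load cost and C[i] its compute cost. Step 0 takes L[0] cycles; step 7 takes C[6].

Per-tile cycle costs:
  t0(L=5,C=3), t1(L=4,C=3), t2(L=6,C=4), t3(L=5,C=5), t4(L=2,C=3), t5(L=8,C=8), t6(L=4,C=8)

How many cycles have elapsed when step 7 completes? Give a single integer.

k=0 load=t0/5c comp=- wait=5 total=5
k=1 load=t1/4c comp=t0/3c wait=4 total=9
k=2 load=t2/6c comp=t1/3c wait=6 total=15
k=3 load=t3/5c comp=t2/4c wait=5 total=20
k=4 load=t4/2c comp=t3/5c wait=5 total=25
k=5 load=t5/8c comp=t4/3c wait=8 total=33
k=6 load=t6/4c comp=t5/8c wait=8 total=41
k=7 load=- comp=t6/8c wait=8 total=49

end_cycle[7] = 49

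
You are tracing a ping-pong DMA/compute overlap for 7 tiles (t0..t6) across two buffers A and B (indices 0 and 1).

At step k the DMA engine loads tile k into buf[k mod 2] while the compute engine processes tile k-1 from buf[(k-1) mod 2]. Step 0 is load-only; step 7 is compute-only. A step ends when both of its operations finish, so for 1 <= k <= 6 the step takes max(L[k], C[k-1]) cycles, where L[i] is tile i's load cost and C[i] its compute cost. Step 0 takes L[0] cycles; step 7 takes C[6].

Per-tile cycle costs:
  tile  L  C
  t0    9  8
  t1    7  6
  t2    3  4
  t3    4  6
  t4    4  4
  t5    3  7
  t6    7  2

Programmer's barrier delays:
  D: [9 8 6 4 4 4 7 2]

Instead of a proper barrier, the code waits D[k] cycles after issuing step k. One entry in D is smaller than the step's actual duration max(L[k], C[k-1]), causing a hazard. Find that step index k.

hazard at step 4

step 0: need L[0]=9 = 9; D[0]=9 ok
step 1: need max(L[1]=7,C[0]=8) = 8; D[1]=8 ok
step 2: need max(L[2]=3,C[1]=6) = 6; D[2]=6 ok
step 3: need max(L[3]=4,C[2]=4) = 4; D[3]=4 ok
step 4: need max(L[4]=4,C[3]=6) = 6; D[4]=4 SHORT
step 5: need max(L[5]=3,C[4]=4) = 4; D[5]=4 ok
step 6: need max(L[6]=7,C[5]=7) = 7; D[6]=7 ok
step 7: need C[6]=2 = 2; D[7]=2 ok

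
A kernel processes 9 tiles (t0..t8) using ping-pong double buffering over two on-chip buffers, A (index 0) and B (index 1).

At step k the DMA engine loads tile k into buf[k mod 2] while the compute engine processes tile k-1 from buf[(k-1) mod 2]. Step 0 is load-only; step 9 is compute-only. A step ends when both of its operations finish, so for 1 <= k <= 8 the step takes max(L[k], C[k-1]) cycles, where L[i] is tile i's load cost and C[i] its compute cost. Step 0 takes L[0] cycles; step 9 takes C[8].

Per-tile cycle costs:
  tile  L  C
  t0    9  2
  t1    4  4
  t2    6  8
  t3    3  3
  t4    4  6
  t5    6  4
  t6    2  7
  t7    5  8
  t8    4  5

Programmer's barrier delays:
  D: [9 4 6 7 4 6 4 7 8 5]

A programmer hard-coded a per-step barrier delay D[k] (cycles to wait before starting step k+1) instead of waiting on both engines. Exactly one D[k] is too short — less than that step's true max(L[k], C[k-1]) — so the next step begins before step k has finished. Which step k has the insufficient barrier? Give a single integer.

k=0 barrier L[0]=9→9c, D[0]=9 ok
k=1 barrier max(L[1]=4,C[0]=2)→4c, D[1]=4 ok
k=2 barrier max(L[2]=6,C[1]=4)→6c, D[2]=6 ok
k=3 barrier max(L[3]=3,C[2]=8)→8c, D[3]=7 SHORT
k=4 barrier max(L[4]=4,C[3]=3)→4c, D[4]=4 ok
k=5 barrier max(L[5]=6,C[4]=6)→6c, D[5]=6 ok
k=6 barrier max(L[6]=2,C[5]=4)→4c, D[6]=4 ok
k=7 barrier max(L[7]=5,C[6]=7)→7c, D[7]=7 ok
k=8 barrier max(L[8]=4,C[7]=8)→8c, D[8]=8 ok
k=9 barrier C[8]=5→5c, D[9]=5 ok

hazard at step 3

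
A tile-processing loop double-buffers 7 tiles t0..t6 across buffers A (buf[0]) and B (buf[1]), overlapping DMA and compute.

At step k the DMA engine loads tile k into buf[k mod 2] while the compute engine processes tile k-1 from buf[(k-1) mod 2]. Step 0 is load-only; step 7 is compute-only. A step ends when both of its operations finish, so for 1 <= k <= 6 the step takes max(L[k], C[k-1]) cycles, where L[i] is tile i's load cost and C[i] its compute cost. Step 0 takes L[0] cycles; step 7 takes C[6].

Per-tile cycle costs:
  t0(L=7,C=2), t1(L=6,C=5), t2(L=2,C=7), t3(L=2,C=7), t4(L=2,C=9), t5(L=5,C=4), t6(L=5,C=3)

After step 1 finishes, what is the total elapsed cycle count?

step 0: L[0]=7 → dur=7, Σ=7 | A=load:t0 B=idle [load-only]
step 1: L[1]=6 C[0]=2 → dur=6, Σ=13 | A=compute:t0 B=load:t1 [load-bound]
step 2: L[2]=2 C[1]=5 → dur=5, Σ=18 | A=load:t2 B=compute:t1 [compute-bound]
step 3: L[3]=2 C[2]=7 → dur=7, Σ=25 | A=compute:t2 B=load:t3 [compute-bound]
step 4: L[4]=2 C[3]=7 → dur=7, Σ=32 | A=load:t4 B=compute:t3 [compute-bound]
step 5: L[5]=5 C[4]=9 → dur=9, Σ=41 | A=compute:t4 B=load:t5 [compute-bound]
step 6: L[6]=5 C[5]=4 → dur=5, Σ=46 | A=load:t6 B=compute:t5 [load-bound]
step 7: C[6]=3 → dur=3, Σ=49 | A=compute:t6 B=idle [compute-only]

end_cycle[1] = 13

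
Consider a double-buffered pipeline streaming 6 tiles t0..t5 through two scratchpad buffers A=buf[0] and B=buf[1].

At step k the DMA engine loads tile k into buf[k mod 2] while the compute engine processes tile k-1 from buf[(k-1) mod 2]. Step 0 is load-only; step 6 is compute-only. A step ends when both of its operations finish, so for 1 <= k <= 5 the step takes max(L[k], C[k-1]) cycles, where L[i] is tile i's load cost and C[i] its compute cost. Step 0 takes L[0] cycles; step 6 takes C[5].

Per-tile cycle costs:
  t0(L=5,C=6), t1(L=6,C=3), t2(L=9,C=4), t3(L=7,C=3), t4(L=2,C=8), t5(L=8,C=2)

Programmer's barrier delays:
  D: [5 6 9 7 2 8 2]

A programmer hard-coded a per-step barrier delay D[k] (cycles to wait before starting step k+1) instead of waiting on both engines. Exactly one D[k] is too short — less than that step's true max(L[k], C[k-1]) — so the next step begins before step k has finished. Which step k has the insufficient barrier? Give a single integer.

hazard at step 4

step 0: need L[0]=5 = 5; D[0]=5 ok
step 1: need max(L[1]=6,C[0]=6) = 6; D[1]=6 ok
step 2: need max(L[2]=9,C[1]=3) = 9; D[2]=9 ok
step 3: need max(L[3]=7,C[2]=4) = 7; D[3]=7 ok
step 4: need max(L[4]=2,C[3]=3) = 3; D[4]=2 SHORT
step 5: need max(L[5]=8,C[4]=8) = 8; D[5]=8 ok
step 6: need C[5]=2 = 2; D[6]=2 ok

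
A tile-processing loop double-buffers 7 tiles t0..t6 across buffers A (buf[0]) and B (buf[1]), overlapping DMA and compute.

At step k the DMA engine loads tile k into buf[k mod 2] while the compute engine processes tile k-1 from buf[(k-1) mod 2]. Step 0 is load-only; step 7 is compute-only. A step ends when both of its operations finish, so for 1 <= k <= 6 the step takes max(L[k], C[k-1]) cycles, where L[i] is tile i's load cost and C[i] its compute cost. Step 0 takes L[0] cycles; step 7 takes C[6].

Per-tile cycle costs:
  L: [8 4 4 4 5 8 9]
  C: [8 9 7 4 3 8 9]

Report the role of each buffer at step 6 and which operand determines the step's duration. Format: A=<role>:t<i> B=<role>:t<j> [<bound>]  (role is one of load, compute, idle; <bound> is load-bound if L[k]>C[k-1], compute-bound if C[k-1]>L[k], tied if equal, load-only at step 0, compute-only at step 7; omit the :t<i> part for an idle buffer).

step 0: L[0]=8 → dur=8, Σ=8 | A=load:t0 B=idle [load-only]
step 1: L[1]=4 C[0]=8 → dur=8, Σ=16 | A=compute:t0 B=load:t1 [compute-bound]
step 2: L[2]=4 C[1]=9 → dur=9, Σ=25 | A=load:t2 B=compute:t1 [compute-bound]
step 3: L[3]=4 C[2]=7 → dur=7, Σ=32 | A=compute:t2 B=load:t3 [compute-bound]
step 4: L[4]=5 C[3]=4 → dur=5, Σ=37 | A=load:t4 B=compute:t3 [load-bound]
step 5: L[5]=8 C[4]=3 → dur=8, Σ=45 | A=compute:t4 B=load:t5 [load-bound]
step 6: L[6]=9 C[5]=8 → dur=9, Σ=54 | A=load:t6 B=compute:t5 [load-bound]
step 7: C[6]=9 → dur=9, Σ=63 | A=compute:t6 B=idle [compute-only]

step 6: A=load:t6 B=compute:t5 [load-bound]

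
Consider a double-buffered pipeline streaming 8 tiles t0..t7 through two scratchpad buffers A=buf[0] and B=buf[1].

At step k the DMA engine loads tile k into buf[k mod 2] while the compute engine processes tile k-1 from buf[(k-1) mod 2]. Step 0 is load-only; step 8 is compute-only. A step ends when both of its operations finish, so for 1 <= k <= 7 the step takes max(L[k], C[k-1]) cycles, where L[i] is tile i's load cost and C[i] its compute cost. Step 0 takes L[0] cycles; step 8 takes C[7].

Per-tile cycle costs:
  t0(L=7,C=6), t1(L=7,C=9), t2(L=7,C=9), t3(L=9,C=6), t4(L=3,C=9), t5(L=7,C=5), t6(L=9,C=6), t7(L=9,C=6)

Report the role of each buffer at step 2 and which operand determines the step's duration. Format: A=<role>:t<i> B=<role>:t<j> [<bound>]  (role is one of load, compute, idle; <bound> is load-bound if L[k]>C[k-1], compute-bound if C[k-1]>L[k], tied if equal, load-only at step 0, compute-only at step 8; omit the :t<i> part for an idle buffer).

k=0 load=t0/7c comp=- wait=7 total=7
k=1 load=t1/7c comp=t0/6c wait=7 total=14
k=2 load=t2/7c comp=t1/9c wait=9 total=23
k=3 load=t3/9c comp=t2/9c wait=9 total=32
k=4 load=t4/3c comp=t3/6c wait=6 total=38
k=5 load=t5/7c comp=t4/9c wait=9 total=47
k=6 load=t6/9c comp=t5/5c wait=9 total=56
k=7 load=t7/9c comp=t6/6c wait=9 total=65
k=8 load=- comp=t7/6c wait=6 total=71

step 2: A=load:t2 B=compute:t1 [compute-bound]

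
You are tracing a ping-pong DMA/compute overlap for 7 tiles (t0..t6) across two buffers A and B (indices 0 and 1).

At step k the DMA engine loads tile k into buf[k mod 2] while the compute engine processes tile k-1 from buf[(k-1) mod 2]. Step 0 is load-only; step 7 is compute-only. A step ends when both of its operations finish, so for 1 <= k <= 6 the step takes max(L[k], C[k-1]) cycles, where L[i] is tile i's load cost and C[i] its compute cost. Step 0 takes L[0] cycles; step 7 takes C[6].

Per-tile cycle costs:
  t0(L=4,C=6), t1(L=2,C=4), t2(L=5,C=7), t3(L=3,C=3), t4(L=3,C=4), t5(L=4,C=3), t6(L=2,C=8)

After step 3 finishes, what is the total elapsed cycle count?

end_cycle[3] = 22

[0] DMA t0→A (4c) ∥ CU idle ⇒ 4c, clock 4
[1] DMA t1→B (2c) ∥ CU A:t0 (6c) ⇒ 6c, clock 10
[2] DMA t2→A (5c) ∥ CU B:t1 (4c) ⇒ 5c, clock 15
[3] DMA t3→B (3c) ∥ CU A:t2 (7c) ⇒ 7c, clock 22
[4] DMA t4→A (3c) ∥ CU B:t3 (3c) ⇒ 3c, clock 25
[5] DMA t5→B (4c) ∥ CU A:t4 (4c) ⇒ 4c, clock 29
[6] DMA t6→A (2c) ∥ CU B:t5 (3c) ⇒ 3c, clock 32
[7] DMA idle ∥ CU A:t6 (8c) ⇒ 8c, clock 40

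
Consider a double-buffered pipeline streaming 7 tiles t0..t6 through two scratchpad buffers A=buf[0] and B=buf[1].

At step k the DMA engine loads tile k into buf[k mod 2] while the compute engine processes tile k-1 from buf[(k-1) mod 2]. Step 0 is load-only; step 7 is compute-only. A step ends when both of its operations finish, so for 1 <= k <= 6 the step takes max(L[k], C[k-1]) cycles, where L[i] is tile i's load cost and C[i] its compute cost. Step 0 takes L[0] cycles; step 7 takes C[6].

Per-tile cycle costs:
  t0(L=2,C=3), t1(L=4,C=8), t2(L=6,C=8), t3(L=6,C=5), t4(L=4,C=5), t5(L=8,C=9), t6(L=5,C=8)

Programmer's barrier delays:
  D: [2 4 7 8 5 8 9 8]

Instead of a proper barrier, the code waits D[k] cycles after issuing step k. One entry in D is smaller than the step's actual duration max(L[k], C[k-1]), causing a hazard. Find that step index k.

[0] required=L[0]=2=2 vs D=2 ok
[1] required=max(L[1]=4,C[0]=3)=4 vs D=4 ok
[2] required=max(L[2]=6,C[1]=8)=8 vs D=7 SHORT
[3] required=max(L[3]=6,C[2]=8)=8 vs D=8 ok
[4] required=max(L[4]=4,C[3]=5)=5 vs D=5 ok
[5] required=max(L[5]=8,C[4]=5)=8 vs D=8 ok
[6] required=max(L[6]=5,C[5]=9)=9 vs D=9 ok
[7] required=C[6]=8=8 vs D=8 ok

hazard at step 2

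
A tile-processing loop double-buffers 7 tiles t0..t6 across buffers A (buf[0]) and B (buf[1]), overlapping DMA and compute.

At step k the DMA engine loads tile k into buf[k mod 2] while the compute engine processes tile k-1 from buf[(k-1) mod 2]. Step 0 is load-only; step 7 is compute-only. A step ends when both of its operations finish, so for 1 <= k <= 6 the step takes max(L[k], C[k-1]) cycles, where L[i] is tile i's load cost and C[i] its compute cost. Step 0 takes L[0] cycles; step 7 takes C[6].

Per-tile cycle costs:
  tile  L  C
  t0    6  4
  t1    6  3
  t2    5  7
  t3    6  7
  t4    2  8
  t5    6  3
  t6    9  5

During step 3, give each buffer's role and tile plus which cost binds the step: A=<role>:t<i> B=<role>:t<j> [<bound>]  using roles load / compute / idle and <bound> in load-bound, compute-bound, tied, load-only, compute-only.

step 0: L[0]=6 → dur=6, Σ=6 | A=load:t0 B=idle [load-only]
step 1: L[1]=6 C[0]=4 → dur=6, Σ=12 | A=compute:t0 B=load:t1 [load-bound]
step 2: L[2]=5 C[1]=3 → dur=5, Σ=17 | A=load:t2 B=compute:t1 [load-bound]
step 3: L[3]=6 C[2]=7 → dur=7, Σ=24 | A=compute:t2 B=load:t3 [compute-bound]
step 4: L[4]=2 C[3]=7 → dur=7, Σ=31 | A=load:t4 B=compute:t3 [compute-bound]
step 5: L[5]=6 C[4]=8 → dur=8, Σ=39 | A=compute:t4 B=load:t5 [compute-bound]
step 6: L[6]=9 C[5]=3 → dur=9, Σ=48 | A=load:t6 B=compute:t5 [load-bound]
step 7: C[6]=5 → dur=5, Σ=53 | A=compute:t6 B=idle [compute-only]

step 3: A=compute:t2 B=load:t3 [compute-bound]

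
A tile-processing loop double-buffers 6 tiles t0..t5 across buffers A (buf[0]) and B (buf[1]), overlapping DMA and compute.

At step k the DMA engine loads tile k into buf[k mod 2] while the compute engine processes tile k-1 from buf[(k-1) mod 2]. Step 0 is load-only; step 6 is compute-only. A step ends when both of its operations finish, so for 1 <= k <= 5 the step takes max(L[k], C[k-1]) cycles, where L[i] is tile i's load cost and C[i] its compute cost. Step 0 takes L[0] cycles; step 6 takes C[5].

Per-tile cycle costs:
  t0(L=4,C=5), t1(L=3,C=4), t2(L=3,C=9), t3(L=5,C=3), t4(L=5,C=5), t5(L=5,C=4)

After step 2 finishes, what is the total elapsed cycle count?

[0] DMA t0→A (4c) ∥ CU idle ⇒ 4c, clock 4
[1] DMA t1→B (3c) ∥ CU A:t0 (5c) ⇒ 5c, clock 9
[2] DMA t2→A (3c) ∥ CU B:t1 (4c) ⇒ 4c, clock 13
[3] DMA t3→B (5c) ∥ CU A:t2 (9c) ⇒ 9c, clock 22
[4] DMA t4→A (5c) ∥ CU B:t3 (3c) ⇒ 5c, clock 27
[5] DMA t5→B (5c) ∥ CU A:t4 (5c) ⇒ 5c, clock 32
[6] DMA idle ∥ CU B:t5 (4c) ⇒ 4c, clock 36

end_cycle[2] = 13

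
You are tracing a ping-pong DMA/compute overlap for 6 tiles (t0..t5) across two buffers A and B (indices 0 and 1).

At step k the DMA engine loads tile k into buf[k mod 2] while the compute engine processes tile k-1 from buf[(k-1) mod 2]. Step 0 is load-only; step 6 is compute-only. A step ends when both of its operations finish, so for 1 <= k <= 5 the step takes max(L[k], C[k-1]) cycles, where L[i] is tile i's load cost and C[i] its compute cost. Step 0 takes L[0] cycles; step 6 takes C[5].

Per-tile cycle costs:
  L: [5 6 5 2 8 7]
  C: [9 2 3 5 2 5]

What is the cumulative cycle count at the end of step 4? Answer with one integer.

k=0 load=t0/5c comp=- wait=5 total=5
k=1 load=t1/6c comp=t0/9c wait=9 total=14
k=2 load=t2/5c comp=t1/2c wait=5 total=19
k=3 load=t3/2c comp=t2/3c wait=3 total=22
k=4 load=t4/8c comp=t3/5c wait=8 total=30
k=5 load=t5/7c comp=t4/2c wait=7 total=37
k=6 load=- comp=t5/5c wait=5 total=42

end_cycle[4] = 30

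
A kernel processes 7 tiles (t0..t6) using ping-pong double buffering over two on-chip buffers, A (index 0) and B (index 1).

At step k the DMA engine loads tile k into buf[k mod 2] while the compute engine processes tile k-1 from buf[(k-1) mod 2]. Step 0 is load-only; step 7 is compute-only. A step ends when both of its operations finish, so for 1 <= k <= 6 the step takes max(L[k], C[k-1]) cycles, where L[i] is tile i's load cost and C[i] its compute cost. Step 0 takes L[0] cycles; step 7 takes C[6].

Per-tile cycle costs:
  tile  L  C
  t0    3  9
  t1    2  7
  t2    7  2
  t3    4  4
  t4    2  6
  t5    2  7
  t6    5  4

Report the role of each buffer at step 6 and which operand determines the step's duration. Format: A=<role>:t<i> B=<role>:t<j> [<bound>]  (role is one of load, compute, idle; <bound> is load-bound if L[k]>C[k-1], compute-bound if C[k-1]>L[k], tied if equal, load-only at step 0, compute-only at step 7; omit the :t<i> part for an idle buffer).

step 6: A=load:t6 B=compute:t5 [compute-bound]

k=0 load=t0/3c comp=- wait=3 total=3
k=1 load=t1/2c comp=t0/9c wait=9 total=12
k=2 load=t2/7c comp=t1/7c wait=7 total=19
k=3 load=t3/4c comp=t2/2c wait=4 total=23
k=4 load=t4/2c comp=t3/4c wait=4 total=27
k=5 load=t5/2c comp=t4/6c wait=6 total=33
k=6 load=t6/5c comp=t5/7c wait=7 total=40
k=7 load=- comp=t6/4c wait=4 total=44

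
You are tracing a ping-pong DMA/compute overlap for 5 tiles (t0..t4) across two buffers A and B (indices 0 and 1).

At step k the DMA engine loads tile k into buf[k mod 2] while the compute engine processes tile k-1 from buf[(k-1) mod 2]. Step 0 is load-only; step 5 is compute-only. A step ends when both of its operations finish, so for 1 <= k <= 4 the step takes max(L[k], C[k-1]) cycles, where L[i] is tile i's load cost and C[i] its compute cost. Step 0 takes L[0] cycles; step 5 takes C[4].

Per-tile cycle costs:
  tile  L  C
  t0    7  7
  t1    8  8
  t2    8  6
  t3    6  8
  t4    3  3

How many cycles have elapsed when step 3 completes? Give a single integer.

[0] DMA t0→A (7c) ∥ CU idle ⇒ 7c, clock 7
[1] DMA t1→B (8c) ∥ CU A:t0 (7c) ⇒ 8c, clock 15
[2] DMA t2→A (8c) ∥ CU B:t1 (8c) ⇒ 8c, clock 23
[3] DMA t3→B (6c) ∥ CU A:t2 (6c) ⇒ 6c, clock 29
[4] DMA t4→A (3c) ∥ CU B:t3 (8c) ⇒ 8c, clock 37
[5] DMA idle ∥ CU A:t4 (3c) ⇒ 3c, clock 40

end_cycle[3] = 29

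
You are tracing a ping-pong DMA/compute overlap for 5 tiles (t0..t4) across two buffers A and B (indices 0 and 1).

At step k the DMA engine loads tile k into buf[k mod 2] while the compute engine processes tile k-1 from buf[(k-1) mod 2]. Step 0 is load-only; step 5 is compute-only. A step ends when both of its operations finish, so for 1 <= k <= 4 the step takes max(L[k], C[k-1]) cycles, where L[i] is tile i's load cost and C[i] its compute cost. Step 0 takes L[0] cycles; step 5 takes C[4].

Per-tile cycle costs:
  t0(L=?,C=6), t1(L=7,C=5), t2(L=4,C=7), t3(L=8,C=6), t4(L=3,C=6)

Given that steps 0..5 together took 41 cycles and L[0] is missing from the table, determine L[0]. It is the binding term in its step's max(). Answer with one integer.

step 0 = dur = L[0]=? = L[0]  (unknown; binding)
step 1 = dur = max(L[1]=7, C[0]=6) = 7
step 2 = dur = max(L[2]=4, C[1]=5) = 5
step 3 = dur = max(L[3]=8, C[2]=7) = 8
step 4 = dur = max(L[4]=3, C[3]=6) = 6
step 5 = dur = C[4]=6 = 6
sum of known step durations = 32
dur[0] = total - known = 41 - 32 = 9
L[0] is the binding max in step 0, so L[0] = dur[0] = 9

L[0] = 9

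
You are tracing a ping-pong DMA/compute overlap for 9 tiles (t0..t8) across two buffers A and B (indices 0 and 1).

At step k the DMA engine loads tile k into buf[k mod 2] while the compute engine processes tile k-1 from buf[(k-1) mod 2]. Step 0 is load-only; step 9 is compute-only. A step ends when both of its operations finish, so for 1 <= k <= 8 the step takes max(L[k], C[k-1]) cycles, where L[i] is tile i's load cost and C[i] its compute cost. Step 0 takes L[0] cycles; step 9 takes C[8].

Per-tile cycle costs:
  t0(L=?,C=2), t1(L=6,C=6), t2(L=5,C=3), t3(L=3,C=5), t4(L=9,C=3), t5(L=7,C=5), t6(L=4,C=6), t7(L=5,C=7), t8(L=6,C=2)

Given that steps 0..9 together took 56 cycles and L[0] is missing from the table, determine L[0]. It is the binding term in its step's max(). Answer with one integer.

step 0 | dur = L[0]=? = L[0]  (unknown; binding)
step 1 | dur = max(L[1]=6, C[0]=2) = 6
step 2 | dur = max(L[2]=5, C[1]=6) = 6
step 3 | dur = max(L[3]=3, C[2]=3) = 3
step 4 | dur = max(L[4]=9, C[3]=5) = 9
step 5 | dur = max(L[5]=7, C[4]=3) = 7
step 6 | dur = max(L[6]=4, C[5]=5) = 5
step 7 | dur = max(L[7]=5, C[6]=6) = 6
step 8 | dur = max(L[8]=6, C[7]=7) = 7
step 9 | dur = C[8]=2 = 2
sum of known step durations = 51
dur[0] = total - known = 56 - 51 = 5
L[0] is the binding max in step 0, so L[0] = dur[0] = 5

L[0] = 5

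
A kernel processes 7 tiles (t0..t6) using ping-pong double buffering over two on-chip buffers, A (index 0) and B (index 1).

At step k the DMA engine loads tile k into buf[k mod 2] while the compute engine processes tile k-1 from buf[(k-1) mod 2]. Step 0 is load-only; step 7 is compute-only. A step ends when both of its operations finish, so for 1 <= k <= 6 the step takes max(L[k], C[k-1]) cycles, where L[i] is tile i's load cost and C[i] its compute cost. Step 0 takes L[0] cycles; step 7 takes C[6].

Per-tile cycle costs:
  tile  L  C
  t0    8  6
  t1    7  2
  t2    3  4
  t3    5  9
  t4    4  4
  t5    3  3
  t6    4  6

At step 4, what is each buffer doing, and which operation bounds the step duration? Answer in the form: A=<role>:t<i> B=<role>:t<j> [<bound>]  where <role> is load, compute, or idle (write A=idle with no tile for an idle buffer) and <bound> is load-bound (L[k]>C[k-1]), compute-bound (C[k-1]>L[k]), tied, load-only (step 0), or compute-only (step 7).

step 4: A=load:t4 B=compute:t3 [compute-bound]

k=0 load=t0/8c comp=- wait=8 total=8
k=1 load=t1/7c comp=t0/6c wait=7 total=15
k=2 load=t2/3c comp=t1/2c wait=3 total=18
k=3 load=t3/5c comp=t2/4c wait=5 total=23
k=4 load=t4/4c comp=t3/9c wait=9 total=32
k=5 load=t5/3c comp=t4/4c wait=4 total=36
k=6 load=t6/4c comp=t5/3c wait=4 total=40
k=7 load=- comp=t6/6c wait=6 total=46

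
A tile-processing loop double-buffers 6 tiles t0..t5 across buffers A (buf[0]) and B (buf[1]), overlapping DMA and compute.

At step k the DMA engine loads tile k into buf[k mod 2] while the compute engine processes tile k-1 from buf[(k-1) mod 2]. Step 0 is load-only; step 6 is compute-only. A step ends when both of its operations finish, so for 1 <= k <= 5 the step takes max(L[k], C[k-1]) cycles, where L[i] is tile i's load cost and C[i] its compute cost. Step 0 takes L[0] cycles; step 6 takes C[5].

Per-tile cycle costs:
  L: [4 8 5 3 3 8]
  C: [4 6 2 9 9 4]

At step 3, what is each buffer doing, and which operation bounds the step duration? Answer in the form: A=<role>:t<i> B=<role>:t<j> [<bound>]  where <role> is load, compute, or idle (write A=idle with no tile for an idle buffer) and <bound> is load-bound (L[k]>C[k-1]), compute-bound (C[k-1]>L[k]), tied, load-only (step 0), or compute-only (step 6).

k=0 load=t0/4c comp=- wait=4 total=4
k=1 load=t1/8c comp=t0/4c wait=8 total=12
k=2 load=t2/5c comp=t1/6c wait=6 total=18
k=3 load=t3/3c comp=t2/2c wait=3 total=21
k=4 load=t4/3c comp=t3/9c wait=9 total=30
k=5 load=t5/8c comp=t4/9c wait=9 total=39
k=6 load=- comp=t5/4c wait=4 total=43

step 3: A=compute:t2 B=load:t3 [load-bound]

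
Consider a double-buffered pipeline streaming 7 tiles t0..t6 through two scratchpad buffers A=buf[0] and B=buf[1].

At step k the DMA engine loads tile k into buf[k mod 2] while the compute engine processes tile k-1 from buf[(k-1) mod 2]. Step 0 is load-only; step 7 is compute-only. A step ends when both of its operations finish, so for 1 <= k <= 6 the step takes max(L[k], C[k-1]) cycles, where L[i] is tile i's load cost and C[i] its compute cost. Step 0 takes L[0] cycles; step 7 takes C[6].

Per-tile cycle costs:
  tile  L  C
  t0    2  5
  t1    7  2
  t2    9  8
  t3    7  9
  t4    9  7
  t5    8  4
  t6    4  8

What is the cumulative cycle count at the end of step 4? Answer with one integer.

end_cycle[4] = 35

[0] DMA t0→A (2c) ∥ CU idle ⇒ 2c, clock 2
[1] DMA t1→B (7c) ∥ CU A:t0 (5c) ⇒ 7c, clock 9
[2] DMA t2→A (9c) ∥ CU B:t1 (2c) ⇒ 9c, clock 18
[3] DMA t3→B (7c) ∥ CU A:t2 (8c) ⇒ 8c, clock 26
[4] DMA t4→A (9c) ∥ CU B:t3 (9c) ⇒ 9c, clock 35
[5] DMA t5→B (8c) ∥ CU A:t4 (7c) ⇒ 8c, clock 43
[6] DMA t6→A (4c) ∥ CU B:t5 (4c) ⇒ 4c, clock 47
[7] DMA idle ∥ CU A:t6 (8c) ⇒ 8c, clock 55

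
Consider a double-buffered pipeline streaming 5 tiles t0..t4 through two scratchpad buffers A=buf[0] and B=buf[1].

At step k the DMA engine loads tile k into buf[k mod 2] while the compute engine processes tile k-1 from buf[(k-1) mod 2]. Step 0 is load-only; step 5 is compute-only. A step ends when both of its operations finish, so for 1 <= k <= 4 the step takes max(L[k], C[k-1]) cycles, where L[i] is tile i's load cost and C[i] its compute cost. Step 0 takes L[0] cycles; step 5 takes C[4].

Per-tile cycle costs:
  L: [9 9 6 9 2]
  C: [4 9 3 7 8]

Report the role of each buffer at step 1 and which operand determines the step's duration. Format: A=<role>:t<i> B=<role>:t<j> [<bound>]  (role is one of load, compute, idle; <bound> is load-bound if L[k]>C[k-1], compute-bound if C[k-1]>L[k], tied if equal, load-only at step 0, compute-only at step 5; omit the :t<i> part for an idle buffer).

step 1: A=compute:t0 B=load:t1 [load-bound]

k=0 load=t0/9c comp=- wait=9 total=9
k=1 load=t1/9c comp=t0/4c wait=9 total=18
k=2 load=t2/6c comp=t1/9c wait=9 total=27
k=3 load=t3/9c comp=t2/3c wait=9 total=36
k=4 load=t4/2c comp=t3/7c wait=7 total=43
k=5 load=- comp=t4/8c wait=8 total=51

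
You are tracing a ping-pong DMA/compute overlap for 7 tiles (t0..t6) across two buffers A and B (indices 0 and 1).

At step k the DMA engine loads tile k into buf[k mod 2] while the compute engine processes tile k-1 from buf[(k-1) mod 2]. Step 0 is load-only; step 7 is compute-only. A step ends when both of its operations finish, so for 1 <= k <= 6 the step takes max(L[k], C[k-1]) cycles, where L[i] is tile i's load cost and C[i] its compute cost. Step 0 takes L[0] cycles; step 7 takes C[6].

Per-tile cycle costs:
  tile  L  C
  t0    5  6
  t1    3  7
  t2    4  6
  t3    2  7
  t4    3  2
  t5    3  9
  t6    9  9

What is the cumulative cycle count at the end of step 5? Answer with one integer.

end_cycle[5] = 34

  0. 5=5c; end=5; A:t0 B:-
  1. max(3,6)=6c; end=11; A:t0 B:t1
  2. max(4,7)=7c; end=18; A:t2 B:t1
  3. max(2,6)=6c; end=24; A:t2 B:t3
  4. max(3,7)=7c; end=31; A:t4 B:t3
  5. max(3,2)=3c; end=34; A:t4 B:t5
  6. max(9,9)=9c; end=43; A:t6 B:t5
  7. 9=9c; end=52; A:t6 B:t5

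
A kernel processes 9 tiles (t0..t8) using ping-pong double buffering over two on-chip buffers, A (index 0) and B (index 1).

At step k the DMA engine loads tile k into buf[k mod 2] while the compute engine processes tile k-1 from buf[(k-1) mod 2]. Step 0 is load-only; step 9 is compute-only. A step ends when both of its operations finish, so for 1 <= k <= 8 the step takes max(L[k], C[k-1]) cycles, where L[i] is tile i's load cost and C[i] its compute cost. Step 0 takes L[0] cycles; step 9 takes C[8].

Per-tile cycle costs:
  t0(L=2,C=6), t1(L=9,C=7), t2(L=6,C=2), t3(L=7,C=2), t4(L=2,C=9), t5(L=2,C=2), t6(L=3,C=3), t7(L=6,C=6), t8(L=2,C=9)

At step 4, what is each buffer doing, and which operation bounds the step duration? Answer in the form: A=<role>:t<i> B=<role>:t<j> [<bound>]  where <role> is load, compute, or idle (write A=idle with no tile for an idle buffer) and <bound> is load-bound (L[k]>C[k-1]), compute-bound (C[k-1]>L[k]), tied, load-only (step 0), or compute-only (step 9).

step 4: A=load:t4 B=compute:t3 [tied]

k=0 load=t0/2c comp=- wait=2 total=2
k=1 load=t1/9c comp=t0/6c wait=9 total=11
k=2 load=t2/6c comp=t1/7c wait=7 total=18
k=3 load=t3/7c comp=t2/2c wait=7 total=25
k=4 load=t4/2c comp=t3/2c wait=2 total=27
k=5 load=t5/2c comp=t4/9c wait=9 total=36
k=6 load=t6/3c comp=t5/2c wait=3 total=39
k=7 load=t7/6c comp=t6/3c wait=6 total=45
k=8 load=t8/2c comp=t7/6c wait=6 total=51
k=9 load=- comp=t8/9c wait=9 total=60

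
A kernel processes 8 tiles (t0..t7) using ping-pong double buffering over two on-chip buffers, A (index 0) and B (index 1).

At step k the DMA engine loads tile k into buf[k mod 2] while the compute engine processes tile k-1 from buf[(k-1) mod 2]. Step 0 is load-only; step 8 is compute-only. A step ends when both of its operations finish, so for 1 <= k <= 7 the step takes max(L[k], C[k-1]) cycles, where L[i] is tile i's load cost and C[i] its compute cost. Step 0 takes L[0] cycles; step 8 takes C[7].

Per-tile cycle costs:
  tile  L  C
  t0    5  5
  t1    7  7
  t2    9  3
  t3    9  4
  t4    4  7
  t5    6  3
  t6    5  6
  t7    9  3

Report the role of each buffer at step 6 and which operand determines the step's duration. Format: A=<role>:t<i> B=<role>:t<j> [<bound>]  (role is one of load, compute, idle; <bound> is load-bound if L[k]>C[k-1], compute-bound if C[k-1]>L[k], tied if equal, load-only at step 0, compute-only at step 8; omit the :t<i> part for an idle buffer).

step 6: A=load:t6 B=compute:t5 [load-bound]

[0] DMA t0→A (5c) ∥ CU idle ⇒ 5c, clock 5
[1] DMA t1→B (7c) ∥ CU A:t0 (5c) ⇒ 7c, clock 12
[2] DMA t2→A (9c) ∥ CU B:t1 (7c) ⇒ 9c, clock 21
[3] DMA t3→B (9c) ∥ CU A:t2 (3c) ⇒ 9c, clock 30
[4] DMA t4→A (4c) ∥ CU B:t3 (4c) ⇒ 4c, clock 34
[5] DMA t5→B (6c) ∥ CU A:t4 (7c) ⇒ 7c, clock 41
[6] DMA t6→A (5c) ∥ CU B:t5 (3c) ⇒ 5c, clock 46
[7] DMA t7→B (9c) ∥ CU A:t6 (6c) ⇒ 9c, clock 55
[8] DMA idle ∥ CU B:t7 (3c) ⇒ 3c, clock 58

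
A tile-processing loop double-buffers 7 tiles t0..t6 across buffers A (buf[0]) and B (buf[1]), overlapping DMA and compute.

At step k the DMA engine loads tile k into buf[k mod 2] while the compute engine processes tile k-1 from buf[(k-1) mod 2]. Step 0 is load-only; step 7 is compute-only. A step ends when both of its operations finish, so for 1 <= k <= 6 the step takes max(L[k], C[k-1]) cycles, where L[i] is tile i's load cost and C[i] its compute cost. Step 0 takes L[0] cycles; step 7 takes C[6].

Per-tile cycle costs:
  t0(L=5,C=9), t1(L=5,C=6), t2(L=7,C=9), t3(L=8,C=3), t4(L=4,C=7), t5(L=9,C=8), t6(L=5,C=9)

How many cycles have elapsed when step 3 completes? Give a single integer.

step 0: L[0]=5 → dur=5, Σ=5 | A=load:t0 B=idle [load-only]
step 1: L[1]=5 C[0]=9 → dur=9, Σ=14 | A=compute:t0 B=load:t1 [compute-bound]
step 2: L[2]=7 C[1]=6 → dur=7, Σ=21 | A=load:t2 B=compute:t1 [load-bound]
step 3: L[3]=8 C[2]=9 → dur=9, Σ=30 | A=compute:t2 B=load:t3 [compute-bound]
step 4: L[4]=4 C[3]=3 → dur=4, Σ=34 | A=load:t4 B=compute:t3 [load-bound]
step 5: L[5]=9 C[4]=7 → dur=9, Σ=43 | A=compute:t4 B=load:t5 [load-bound]
step 6: L[6]=5 C[5]=8 → dur=8, Σ=51 | A=load:t6 B=compute:t5 [compute-bound]
step 7: C[6]=9 → dur=9, Σ=60 | A=compute:t6 B=idle [compute-only]

end_cycle[3] = 30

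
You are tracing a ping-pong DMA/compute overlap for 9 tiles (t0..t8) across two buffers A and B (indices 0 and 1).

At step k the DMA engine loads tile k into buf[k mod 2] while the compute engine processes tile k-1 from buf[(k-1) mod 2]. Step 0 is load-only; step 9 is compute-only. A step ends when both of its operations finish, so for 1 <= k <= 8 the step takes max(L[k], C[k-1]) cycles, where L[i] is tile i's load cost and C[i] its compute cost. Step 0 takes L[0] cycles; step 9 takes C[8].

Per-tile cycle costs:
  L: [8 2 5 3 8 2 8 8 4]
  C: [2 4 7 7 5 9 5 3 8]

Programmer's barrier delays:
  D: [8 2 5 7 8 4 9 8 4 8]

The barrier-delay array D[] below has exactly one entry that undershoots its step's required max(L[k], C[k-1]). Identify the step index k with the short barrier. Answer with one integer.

[0] required=L[0]=8=8 vs D=8 ok
[1] required=max(L[1]=2,C[0]=2)=2 vs D=2 ok
[2] required=max(L[2]=5,C[1]=4)=5 vs D=5 ok
[3] required=max(L[3]=3,C[2]=7)=7 vs D=7 ok
[4] required=max(L[4]=8,C[3]=7)=8 vs D=8 ok
[5] required=max(L[5]=2,C[4]=5)=5 vs D=4 SHORT
[6] required=max(L[6]=8,C[5]=9)=9 vs D=9 ok
[7] required=max(L[7]=8,C[6]=5)=8 vs D=8 ok
[8] required=max(L[8]=4,C[7]=3)=4 vs D=4 ok
[9] required=C[8]=8=8 vs D=8 ok

hazard at step 5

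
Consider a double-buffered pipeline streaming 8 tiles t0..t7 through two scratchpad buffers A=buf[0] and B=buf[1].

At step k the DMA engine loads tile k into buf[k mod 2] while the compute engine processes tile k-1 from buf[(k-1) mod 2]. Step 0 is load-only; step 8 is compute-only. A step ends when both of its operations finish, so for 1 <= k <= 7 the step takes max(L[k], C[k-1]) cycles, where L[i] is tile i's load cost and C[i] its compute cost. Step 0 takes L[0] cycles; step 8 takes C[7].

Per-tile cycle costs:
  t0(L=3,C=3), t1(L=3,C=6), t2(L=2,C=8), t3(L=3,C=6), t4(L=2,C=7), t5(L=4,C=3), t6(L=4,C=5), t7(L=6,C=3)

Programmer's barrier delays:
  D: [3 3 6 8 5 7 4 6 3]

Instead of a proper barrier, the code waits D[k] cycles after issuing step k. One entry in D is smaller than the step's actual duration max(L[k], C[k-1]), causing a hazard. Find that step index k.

hazard at step 4

[0] required=L[0]=3=3 vs D=3 ok
[1] required=max(L[1]=3,C[0]=3)=3 vs D=3 ok
[2] required=max(L[2]=2,C[1]=6)=6 vs D=6 ok
[3] required=max(L[3]=3,C[2]=8)=8 vs D=8 ok
[4] required=max(L[4]=2,C[3]=6)=6 vs D=5 SHORT
[5] required=max(L[5]=4,C[4]=7)=7 vs D=7 ok
[6] required=max(L[6]=4,C[5]=3)=4 vs D=4 ok
[7] required=max(L[7]=6,C[6]=5)=6 vs D=6 ok
[8] required=C[7]=3=3 vs D=3 ok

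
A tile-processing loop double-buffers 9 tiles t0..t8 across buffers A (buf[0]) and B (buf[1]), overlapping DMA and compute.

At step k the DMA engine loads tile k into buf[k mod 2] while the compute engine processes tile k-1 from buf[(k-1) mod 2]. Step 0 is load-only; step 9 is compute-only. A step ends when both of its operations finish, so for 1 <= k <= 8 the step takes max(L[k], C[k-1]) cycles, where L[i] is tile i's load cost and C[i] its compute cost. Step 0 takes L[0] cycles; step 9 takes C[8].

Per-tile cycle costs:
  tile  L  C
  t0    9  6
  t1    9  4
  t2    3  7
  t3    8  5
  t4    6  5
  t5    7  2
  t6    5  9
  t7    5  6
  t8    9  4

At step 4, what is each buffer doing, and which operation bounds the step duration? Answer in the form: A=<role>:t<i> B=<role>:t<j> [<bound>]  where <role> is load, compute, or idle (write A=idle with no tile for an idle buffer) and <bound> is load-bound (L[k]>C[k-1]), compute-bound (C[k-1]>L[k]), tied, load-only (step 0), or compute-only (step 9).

step 4: A=load:t4 B=compute:t3 [load-bound]

  0. 9=9c; end=9; A:t0 B:-
  1. max(9,6)=9c; end=18; A:t0 B:t1
  2. max(3,4)=4c; end=22; A:t2 B:t1
  3. max(8,7)=8c; end=30; A:t2 B:t3
  4. max(6,5)=6c; end=36; A:t4 B:t3
  5. max(7,5)=7c; end=43; A:t4 B:t5
  6. max(5,2)=5c; end=48; A:t6 B:t5
  7. max(5,9)=9c; end=57; A:t6 B:t7
  8. max(9,6)=9c; end=66; A:t8 B:t7
  9. 4=4c; end=70; A:t8 B:t7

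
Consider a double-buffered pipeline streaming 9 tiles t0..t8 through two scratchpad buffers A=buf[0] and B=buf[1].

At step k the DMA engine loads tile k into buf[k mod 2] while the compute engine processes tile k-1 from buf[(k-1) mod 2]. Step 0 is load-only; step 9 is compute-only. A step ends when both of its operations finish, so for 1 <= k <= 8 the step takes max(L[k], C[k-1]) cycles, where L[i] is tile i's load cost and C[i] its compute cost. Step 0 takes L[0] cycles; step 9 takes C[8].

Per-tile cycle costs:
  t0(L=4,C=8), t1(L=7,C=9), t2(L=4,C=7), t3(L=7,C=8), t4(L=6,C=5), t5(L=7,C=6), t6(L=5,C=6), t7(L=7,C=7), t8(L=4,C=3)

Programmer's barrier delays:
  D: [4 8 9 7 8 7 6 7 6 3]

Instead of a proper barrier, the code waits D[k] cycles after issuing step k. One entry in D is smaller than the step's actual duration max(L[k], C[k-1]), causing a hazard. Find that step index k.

step 0: need L[0]=4 = 4; D[0]=4 ok
step 1: need max(L[1]=7,C[0]=8) = 8; D[1]=8 ok
step 2: need max(L[2]=4,C[1]=9) = 9; D[2]=9 ok
step 3: need max(L[3]=7,C[2]=7) = 7; D[3]=7 ok
step 4: need max(L[4]=6,C[3]=8) = 8; D[4]=8 ok
step 5: need max(L[5]=7,C[4]=5) = 7; D[5]=7 ok
step 6: need max(L[6]=5,C[5]=6) = 6; D[6]=6 ok
step 7: need max(L[7]=7,C[6]=6) = 7; D[7]=7 ok
step 8: need max(L[8]=4,C[7]=7) = 7; D[8]=6 SHORT
step 9: need C[8]=3 = 3; D[9]=3 ok

hazard at step 8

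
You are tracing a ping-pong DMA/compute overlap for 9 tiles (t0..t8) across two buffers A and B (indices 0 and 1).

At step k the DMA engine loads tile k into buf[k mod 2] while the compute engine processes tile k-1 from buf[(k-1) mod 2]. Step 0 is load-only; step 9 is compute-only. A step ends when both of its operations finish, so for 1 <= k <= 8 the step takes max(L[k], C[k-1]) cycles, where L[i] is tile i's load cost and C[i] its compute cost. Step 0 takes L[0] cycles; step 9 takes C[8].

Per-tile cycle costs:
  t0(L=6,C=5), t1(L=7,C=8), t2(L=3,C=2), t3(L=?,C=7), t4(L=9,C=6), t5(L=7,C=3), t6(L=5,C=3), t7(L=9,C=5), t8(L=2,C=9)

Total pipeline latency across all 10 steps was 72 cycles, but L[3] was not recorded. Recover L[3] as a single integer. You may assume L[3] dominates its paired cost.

L[3] = 7

step 0 | dur = L[0]=6 = 6
step 1 | dur = max(L[1]=7, C[0]=5) = 7
step 2 | dur = max(L[2]=3, C[1]=8) = 8
step 3 | dur = max(L[3]=?, C[2]=2) = L[3]  (unknown; binding)
step 4 | dur = max(L[4]=9, C[3]=7) = 9
step 5 | dur = max(L[5]=7, C[4]=6) = 7
step 6 | dur = max(L[6]=5, C[5]=3) = 5
step 7 | dur = max(L[7]=9, C[6]=3) = 9
step 8 | dur = max(L[8]=2, C[7]=5) = 5
step 9 | dur = C[8]=9 = 9
sum of known step durations = 65
dur[3] = total - known = 72 - 65 = 7
L[3] is the binding max in step 3, so L[3] = dur[3] = 7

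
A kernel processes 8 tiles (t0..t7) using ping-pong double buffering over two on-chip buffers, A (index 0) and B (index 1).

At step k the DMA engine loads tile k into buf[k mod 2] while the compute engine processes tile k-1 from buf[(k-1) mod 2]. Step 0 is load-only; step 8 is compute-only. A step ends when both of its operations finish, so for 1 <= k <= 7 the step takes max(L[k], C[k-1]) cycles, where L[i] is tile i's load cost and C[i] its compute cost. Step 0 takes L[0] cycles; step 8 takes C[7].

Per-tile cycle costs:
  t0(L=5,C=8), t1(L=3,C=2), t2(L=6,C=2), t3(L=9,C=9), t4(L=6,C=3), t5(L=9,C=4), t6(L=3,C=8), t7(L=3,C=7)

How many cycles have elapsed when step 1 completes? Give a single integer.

end_cycle[1] = 13

[0] DMA t0→A (5c) ∥ CU idle ⇒ 5c, clock 5
[1] DMA t1→B (3c) ∥ CU A:t0 (8c) ⇒ 8c, clock 13
[2] DMA t2→A (6c) ∥ CU B:t1 (2c) ⇒ 6c, clock 19
[3] DMA t3→B (9c) ∥ CU A:t2 (2c) ⇒ 9c, clock 28
[4] DMA t4→A (6c) ∥ CU B:t3 (9c) ⇒ 9c, clock 37
[5] DMA t5→B (9c) ∥ CU A:t4 (3c) ⇒ 9c, clock 46
[6] DMA t6→A (3c) ∥ CU B:t5 (4c) ⇒ 4c, clock 50
[7] DMA t7→B (3c) ∥ CU A:t6 (8c) ⇒ 8c, clock 58
[8] DMA idle ∥ CU B:t7 (7c) ⇒ 7c, clock 65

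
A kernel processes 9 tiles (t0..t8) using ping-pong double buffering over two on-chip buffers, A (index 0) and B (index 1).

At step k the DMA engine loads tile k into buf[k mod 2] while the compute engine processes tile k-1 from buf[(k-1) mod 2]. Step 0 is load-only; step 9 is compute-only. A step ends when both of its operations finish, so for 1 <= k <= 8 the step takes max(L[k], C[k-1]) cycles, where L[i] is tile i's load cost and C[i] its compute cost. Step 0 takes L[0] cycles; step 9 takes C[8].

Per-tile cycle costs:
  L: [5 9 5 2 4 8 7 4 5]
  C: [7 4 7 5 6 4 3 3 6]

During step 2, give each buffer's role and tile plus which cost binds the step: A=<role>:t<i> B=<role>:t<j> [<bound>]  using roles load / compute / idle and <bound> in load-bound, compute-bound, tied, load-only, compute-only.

step 2: A=load:t2 B=compute:t1 [load-bound]

  0. 5=5c; end=5; A:t0 B:-
  1. max(9,7)=9c; end=14; A:t0 B:t1
  2. max(5,4)=5c; end=19; A:t2 B:t1
  3. max(2,7)=7c; end=26; A:t2 B:t3
  4. max(4,5)=5c; end=31; A:t4 B:t3
  5. max(8,6)=8c; end=39; A:t4 B:t5
  6. max(7,4)=7c; end=46; A:t6 B:t5
  7. max(4,3)=4c; end=50; A:t6 B:t7
  8. max(5,3)=5c; end=55; A:t8 B:t7
  9. 6=6c; end=61; A:t8 B:t7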